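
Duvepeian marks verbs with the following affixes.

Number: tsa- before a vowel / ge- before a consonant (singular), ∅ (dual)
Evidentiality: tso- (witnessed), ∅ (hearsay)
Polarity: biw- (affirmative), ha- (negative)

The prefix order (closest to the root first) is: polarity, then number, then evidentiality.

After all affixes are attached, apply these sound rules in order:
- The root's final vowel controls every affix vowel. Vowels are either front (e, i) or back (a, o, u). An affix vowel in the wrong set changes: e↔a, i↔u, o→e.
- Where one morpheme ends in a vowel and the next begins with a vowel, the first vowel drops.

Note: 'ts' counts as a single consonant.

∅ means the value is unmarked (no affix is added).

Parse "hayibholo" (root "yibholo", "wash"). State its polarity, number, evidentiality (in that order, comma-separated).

Segment: ha-yibholo.
polarity: ha- → negative.
number: ∅ → dual.
evidentiality: ∅ → hearsay.

negative, dual, hearsay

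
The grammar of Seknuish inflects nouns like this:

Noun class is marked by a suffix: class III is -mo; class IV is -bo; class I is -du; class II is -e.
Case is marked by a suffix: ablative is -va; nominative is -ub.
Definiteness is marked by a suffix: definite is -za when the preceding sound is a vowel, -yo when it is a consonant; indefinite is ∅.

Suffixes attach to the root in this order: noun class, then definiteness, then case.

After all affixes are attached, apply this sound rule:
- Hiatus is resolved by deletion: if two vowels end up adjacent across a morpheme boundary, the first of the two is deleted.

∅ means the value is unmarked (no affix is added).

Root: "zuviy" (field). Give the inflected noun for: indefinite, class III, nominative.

Attach noun class class III -mo → zuviymo.
definiteness = indefinite: zero marking, form stays zuviymo.
Attach case nominative -ub → zuviymoub.
Apply vowel deletion: zuviymoub → zuviymub.

zuviymub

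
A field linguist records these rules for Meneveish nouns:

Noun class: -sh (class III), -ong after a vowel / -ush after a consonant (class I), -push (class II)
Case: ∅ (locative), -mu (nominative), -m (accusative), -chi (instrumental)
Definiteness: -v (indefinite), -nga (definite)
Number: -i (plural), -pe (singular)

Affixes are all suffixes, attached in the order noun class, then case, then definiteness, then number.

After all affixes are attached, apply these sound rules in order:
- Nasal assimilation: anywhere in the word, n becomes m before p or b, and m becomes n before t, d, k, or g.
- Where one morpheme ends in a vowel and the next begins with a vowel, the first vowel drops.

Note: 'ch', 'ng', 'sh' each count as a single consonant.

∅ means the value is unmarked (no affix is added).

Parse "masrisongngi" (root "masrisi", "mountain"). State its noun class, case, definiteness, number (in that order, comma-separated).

Segment: masrisi-ong-nga-i.
noun class: -ong/ush → class I.
case: ∅ → locative.
definiteness: -nga → definite.
number: -i → plural.

class I, locative, definite, plural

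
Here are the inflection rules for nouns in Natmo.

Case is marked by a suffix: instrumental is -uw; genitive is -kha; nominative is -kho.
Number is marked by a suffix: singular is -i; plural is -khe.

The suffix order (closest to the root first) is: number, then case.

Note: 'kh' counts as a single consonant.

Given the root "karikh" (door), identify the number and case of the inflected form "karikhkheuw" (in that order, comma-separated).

Segment: karikh-khe-uw.
number: -khe → plural.
case: -uw → instrumental.

plural, instrumental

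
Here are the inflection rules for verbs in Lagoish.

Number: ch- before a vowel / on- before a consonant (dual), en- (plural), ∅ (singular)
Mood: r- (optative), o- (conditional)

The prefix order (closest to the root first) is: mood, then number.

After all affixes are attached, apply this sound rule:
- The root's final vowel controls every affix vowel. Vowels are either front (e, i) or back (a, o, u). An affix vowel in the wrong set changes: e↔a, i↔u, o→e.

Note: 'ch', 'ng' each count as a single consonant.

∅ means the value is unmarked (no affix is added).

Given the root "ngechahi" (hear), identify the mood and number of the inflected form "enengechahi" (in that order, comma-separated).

conditional, plural

Segment: en-o-ngechahi.
mood: o- → conditional.
number: en- → plural.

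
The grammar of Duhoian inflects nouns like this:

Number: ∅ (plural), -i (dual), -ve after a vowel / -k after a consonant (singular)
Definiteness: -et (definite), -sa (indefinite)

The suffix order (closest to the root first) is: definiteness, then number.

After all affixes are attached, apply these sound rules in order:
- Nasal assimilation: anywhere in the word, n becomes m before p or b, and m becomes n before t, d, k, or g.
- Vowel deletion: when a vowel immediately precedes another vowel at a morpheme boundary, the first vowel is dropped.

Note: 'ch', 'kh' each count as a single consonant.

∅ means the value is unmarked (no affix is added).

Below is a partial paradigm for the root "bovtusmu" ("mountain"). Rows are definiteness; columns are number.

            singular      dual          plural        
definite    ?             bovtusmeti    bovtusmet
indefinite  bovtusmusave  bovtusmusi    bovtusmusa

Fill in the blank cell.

bovtusmetk

Attach definiteness definite -et → bovtusmuet.
Attach number singular -k (after consonant 't') → bovtusmuetk.
Nasal assimilation: no change.
Apply vowel deletion: bovtusmuetk → bovtusmetk.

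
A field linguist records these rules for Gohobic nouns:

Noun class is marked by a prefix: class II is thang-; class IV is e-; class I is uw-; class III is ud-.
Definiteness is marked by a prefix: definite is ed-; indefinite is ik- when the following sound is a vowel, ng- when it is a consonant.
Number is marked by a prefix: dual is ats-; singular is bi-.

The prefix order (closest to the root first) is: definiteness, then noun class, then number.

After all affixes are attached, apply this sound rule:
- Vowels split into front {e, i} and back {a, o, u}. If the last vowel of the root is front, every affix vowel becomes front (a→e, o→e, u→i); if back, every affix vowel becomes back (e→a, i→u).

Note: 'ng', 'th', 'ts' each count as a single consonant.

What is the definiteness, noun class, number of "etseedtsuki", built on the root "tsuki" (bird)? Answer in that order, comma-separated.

Segment: ats-e-ed-tsuki.
definiteness: ed- → definite.
noun class: e- → class IV.
number: ats- → dual.

definite, class IV, dual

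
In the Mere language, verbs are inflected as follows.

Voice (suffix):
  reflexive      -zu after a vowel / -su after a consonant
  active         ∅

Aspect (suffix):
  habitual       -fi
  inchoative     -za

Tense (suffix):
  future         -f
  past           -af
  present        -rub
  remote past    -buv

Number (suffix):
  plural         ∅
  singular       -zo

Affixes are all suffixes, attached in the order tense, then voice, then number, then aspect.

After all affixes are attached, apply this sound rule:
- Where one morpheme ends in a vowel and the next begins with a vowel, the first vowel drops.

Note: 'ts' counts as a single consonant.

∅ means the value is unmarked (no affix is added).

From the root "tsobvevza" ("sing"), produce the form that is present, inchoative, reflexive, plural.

tsobvevzarubsuza

Attach tense present -rub → tsobvevzarub.
Attach voice reflexive -su (after consonant 'b') → tsobvevzarubsu.
number = plural: zero marking, form stays tsobvevzarubsu.
Attach aspect inchoative -za → tsobvevzarubsuza.
Vowel deletion: no change.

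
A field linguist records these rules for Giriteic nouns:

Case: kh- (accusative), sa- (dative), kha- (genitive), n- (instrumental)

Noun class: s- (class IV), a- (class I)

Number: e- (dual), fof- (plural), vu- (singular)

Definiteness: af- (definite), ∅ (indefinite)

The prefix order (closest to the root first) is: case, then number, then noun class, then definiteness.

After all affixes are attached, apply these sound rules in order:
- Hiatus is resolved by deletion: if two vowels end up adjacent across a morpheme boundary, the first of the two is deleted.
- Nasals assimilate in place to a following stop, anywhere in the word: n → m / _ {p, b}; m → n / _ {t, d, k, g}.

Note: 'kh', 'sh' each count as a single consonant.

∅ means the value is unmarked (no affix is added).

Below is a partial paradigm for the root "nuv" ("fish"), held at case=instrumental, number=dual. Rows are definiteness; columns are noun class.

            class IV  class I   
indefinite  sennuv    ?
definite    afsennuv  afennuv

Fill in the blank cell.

Attach case instrumental n- → nnuv.
Attach number dual e- → ennuv.
Attach noun class class I a- → aennuv.
definiteness = indefinite: zero marking, form stays aennuv.
Apply vowel deletion: aennuv → ennuv.
Nasal assimilation: no change.

ennuv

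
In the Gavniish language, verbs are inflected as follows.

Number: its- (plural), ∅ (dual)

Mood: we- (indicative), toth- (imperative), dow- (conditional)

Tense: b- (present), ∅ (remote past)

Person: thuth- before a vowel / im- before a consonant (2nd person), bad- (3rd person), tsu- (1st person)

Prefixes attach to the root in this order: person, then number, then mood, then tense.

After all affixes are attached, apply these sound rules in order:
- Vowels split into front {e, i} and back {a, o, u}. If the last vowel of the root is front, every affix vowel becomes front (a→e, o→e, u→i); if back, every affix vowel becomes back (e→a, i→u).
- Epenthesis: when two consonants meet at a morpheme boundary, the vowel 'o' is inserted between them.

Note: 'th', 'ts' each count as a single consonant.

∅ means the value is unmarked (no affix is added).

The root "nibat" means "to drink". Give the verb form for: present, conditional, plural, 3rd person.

bodowutsobadonibat

Attach person 3rd person bad- → badnibat.
Attach number plural its- → itsbadnibat.
Attach mood conditional dow- → dowitsbadnibat.
Attach tense present b- → bdowitsbadnibat.
Apply vowel harmony: bdowitsbadnibat → bdowutsbadnibat.
Apply epenthesis: bdowutsbadnibat → bodowutsobadonibat.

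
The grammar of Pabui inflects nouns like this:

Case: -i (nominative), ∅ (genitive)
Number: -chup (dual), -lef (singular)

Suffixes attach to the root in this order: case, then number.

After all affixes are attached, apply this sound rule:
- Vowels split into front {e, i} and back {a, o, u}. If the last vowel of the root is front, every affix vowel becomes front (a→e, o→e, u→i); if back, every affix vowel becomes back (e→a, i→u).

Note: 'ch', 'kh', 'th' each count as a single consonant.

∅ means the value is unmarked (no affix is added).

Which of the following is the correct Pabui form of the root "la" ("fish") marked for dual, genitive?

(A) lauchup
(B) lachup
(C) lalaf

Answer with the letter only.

B

case = genitive: zero marking, form stays la.
Attach number dual -chup → lachup.
Vowel harmony: no change.
So the correct form is lachup, option (B).
(C) lalaf is wrong: it uses singular instead of dual for number.
(A) lauchup is wrong: it uses nominative instead of genitive for case.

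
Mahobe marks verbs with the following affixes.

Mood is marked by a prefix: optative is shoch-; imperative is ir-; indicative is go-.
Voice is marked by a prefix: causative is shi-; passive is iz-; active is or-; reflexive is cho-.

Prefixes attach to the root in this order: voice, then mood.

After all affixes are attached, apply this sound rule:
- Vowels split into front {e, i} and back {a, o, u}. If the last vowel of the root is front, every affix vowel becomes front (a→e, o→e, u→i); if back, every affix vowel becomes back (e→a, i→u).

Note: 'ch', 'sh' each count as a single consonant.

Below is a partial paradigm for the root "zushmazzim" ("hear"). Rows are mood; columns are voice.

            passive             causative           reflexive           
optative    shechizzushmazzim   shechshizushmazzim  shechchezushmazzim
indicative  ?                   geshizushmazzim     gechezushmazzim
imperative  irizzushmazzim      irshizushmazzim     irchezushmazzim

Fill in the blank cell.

geizzushmazzim

Attach voice passive iz- → izzushmazzim.
Attach mood indicative go- → goizzushmazzim.
Apply vowel harmony: goizzushmazzim → geizzushmazzim.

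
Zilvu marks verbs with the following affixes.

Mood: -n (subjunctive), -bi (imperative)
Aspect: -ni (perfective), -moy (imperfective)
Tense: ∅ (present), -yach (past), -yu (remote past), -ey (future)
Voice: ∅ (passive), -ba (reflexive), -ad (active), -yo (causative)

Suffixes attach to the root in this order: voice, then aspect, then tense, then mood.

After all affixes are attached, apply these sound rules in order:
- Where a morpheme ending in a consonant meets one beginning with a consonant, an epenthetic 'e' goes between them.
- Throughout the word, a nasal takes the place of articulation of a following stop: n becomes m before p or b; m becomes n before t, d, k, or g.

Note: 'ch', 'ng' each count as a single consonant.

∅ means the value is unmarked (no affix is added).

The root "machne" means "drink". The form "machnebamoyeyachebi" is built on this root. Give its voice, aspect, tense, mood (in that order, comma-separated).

Segment: machne-ba-moy-yach-bi.
voice: -ba → reflexive.
aspect: -moy → imperfective.
tense: -yach → past.
mood: -bi → imperative.

reflexive, imperfective, past, imperative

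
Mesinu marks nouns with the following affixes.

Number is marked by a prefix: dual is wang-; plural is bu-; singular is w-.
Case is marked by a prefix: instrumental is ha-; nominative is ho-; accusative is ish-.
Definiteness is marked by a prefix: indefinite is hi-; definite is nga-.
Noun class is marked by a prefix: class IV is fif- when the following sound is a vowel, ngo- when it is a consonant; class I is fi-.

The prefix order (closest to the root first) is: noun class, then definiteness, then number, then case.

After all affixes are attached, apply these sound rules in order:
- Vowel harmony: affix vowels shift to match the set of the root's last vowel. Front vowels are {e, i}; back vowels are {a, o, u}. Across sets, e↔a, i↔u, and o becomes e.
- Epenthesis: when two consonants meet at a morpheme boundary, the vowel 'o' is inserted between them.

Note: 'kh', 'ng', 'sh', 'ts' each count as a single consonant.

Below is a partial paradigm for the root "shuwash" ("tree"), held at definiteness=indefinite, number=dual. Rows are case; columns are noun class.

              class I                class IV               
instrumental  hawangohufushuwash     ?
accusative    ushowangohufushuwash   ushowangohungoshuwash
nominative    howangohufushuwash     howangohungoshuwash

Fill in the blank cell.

Attach noun class class IV ngo- (before consonant 'sh') → ngoshuwash.
Attach definiteness indefinite hi- → hingoshuwash.
Attach number dual wang- → wanghingoshuwash.
Attach case instrumental ha- → hawanghingoshuwash.
Apply vowel harmony: hawanghingoshuwash → hawanghungoshuwash.
Apply epenthesis: hawanghungoshuwash → hawangohungoshuwash.

hawangohungoshuwash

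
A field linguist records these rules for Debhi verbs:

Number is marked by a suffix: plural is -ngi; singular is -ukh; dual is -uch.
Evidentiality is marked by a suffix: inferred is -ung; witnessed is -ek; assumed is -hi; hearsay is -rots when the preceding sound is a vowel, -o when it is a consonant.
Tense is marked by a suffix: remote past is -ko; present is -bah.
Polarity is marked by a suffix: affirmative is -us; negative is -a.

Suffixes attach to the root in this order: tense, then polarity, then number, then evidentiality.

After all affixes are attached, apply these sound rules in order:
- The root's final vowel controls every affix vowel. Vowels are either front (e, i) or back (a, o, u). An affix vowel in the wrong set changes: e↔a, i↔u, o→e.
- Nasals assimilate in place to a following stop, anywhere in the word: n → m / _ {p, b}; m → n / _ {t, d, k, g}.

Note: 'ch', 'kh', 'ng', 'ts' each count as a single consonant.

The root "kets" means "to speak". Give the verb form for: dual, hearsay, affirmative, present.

ketsbehisiche

Attach tense present -bah → ketsbah.
Attach polarity affirmative -us → ketsbahus.
Attach number dual -uch → ketsbahusuch.
Attach evidentiality hearsay -o (after consonant 'ch') → ketsbahusucho.
Apply vowel harmony: ketsbahusucho → ketsbehisiche.
Nasal assimilation: no change.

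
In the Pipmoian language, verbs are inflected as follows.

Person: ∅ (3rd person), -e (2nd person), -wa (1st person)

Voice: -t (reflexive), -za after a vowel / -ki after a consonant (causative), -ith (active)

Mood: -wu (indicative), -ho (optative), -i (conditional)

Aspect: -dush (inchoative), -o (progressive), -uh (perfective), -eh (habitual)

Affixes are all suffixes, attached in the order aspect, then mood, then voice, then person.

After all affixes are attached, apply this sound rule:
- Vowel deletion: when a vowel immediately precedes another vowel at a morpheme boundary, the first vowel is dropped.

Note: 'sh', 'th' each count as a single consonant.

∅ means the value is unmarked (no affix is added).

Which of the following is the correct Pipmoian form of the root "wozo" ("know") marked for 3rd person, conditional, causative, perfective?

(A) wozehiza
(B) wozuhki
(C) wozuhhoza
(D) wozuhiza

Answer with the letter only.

D

Attach aspect perfective -uh → wozouh.
Attach mood conditional -i → wozouhi.
Attach voice causative -za (after vowel 'i') → wozouhiza.
person = 3rd person: zero marking, form stays wozouhiza.
Apply vowel deletion: wozouhiza → wozuhiza.
So the correct form is wozuhiza, option (D).
(C) wozuhhoza is wrong: it uses optative instead of conditional for mood.
(B) wozuhki is wrong: it has the affixes in the wrong order.
(A) wozehiza is wrong: it uses habitual instead of perfective for aspect.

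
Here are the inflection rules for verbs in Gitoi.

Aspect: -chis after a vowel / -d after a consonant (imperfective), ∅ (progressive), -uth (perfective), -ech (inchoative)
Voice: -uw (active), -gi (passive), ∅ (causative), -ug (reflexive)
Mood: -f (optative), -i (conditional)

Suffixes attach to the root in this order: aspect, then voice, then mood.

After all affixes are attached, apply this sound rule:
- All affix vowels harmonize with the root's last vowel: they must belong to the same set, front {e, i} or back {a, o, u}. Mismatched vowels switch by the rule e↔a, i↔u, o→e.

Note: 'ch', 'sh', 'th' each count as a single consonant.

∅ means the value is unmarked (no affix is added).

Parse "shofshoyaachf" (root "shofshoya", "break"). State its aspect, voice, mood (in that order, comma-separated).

inchoative, causative, optative

Segment: shofshoya-ech-f.
aspect: -ech → inchoative.
voice: ∅ → causative.
mood: -f → optative.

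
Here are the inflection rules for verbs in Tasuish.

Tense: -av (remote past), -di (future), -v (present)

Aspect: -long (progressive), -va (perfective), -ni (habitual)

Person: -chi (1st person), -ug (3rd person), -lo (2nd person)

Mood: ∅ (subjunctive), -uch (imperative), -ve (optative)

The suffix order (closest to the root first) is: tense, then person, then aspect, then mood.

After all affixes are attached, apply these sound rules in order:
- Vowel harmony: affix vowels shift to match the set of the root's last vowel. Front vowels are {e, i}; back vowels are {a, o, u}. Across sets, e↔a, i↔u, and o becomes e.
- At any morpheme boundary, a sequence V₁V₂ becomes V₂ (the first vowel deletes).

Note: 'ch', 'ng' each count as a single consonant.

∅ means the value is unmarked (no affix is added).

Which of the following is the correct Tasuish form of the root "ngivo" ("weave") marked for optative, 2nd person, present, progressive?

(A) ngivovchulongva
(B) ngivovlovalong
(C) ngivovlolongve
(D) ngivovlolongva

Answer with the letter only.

Attach tense present -v → ngivov.
Attach person 2nd person -lo → ngivovlo.
Attach aspect progressive -long → ngivovlolong.
Attach mood optative -ve → ngivovlolongve.
Apply vowel harmony: ngivovlolongve → ngivovlolongva.
Vowel deletion: no change.
So the correct form is ngivovlolongva, option (D).
(B) ngivovlovalong is wrong: it has the affixes in the wrong order.
(A) ngivovchulongva is wrong: it uses 1st person instead of 2nd person for person.
(C) ngivovlolongve is wrong: it fails to apply the sound rule(s).

D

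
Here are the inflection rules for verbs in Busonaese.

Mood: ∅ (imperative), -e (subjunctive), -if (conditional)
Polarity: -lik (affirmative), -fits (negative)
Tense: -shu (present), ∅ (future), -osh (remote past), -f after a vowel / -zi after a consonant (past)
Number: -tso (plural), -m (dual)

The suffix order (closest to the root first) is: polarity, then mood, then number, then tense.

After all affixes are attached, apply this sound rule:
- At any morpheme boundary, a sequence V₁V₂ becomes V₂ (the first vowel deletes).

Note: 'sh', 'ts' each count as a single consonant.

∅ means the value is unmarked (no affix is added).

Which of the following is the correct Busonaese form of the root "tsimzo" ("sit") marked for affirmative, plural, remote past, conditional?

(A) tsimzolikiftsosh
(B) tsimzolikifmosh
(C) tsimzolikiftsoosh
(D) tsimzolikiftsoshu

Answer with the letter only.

A

Attach polarity affirmative -lik → tsimzolik.
Attach mood conditional -if → tsimzolikif.
Attach number plural -tso → tsimzolikiftso.
Attach tense remote past -osh → tsimzolikiftsoosh.
Apply vowel deletion: tsimzolikiftsoosh → tsimzolikiftsosh.
So the correct form is tsimzolikiftsosh, option (A).
(C) tsimzolikiftsoosh is wrong: it fails to apply the sound rule(s).
(B) tsimzolikifmosh is wrong: it uses dual instead of plural for number.
(D) tsimzolikiftsoshu is wrong: it uses present instead of remote past for tense.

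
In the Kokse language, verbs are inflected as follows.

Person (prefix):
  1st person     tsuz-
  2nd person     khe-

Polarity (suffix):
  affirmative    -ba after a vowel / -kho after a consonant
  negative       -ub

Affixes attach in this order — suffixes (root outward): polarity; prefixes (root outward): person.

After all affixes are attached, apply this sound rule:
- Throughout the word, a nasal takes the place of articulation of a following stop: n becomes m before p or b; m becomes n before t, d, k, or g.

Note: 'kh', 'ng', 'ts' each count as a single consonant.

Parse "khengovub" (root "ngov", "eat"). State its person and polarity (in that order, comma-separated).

2nd person, negative

Segment: khe-ngov-ub.
person: khe- → 2nd person.
polarity: -ub → negative.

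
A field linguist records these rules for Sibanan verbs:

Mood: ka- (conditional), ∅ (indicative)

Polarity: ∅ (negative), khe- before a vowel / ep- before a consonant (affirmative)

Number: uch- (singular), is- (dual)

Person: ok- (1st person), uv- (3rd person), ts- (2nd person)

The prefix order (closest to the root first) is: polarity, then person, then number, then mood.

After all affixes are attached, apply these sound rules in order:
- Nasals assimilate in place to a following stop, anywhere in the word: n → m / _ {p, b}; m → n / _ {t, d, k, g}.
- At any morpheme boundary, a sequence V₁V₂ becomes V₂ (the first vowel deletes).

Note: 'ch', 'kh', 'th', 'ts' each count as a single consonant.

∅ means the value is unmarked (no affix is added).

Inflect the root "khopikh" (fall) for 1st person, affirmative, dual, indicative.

isokepkhopikh

Attach polarity affirmative ep- (before consonant 'kh') → epkhopikh.
Attach person 1st person ok- → okepkhopikh.
Attach number dual is- → isokepkhopikh.
mood = indicative: zero marking, form stays isokepkhopikh.
Nasal assimilation: no change.
Vowel deletion: no change.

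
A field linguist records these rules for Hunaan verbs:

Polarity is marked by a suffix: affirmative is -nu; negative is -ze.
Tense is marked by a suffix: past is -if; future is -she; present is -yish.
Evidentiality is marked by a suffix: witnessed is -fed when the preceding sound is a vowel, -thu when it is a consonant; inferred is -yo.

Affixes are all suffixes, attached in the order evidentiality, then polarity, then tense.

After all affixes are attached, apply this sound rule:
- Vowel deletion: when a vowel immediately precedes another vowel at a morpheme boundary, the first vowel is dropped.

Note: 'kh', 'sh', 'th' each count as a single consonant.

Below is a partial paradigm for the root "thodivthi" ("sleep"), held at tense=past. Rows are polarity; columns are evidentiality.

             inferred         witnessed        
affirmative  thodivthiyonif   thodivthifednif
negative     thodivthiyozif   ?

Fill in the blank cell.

Attach evidentiality witnessed -fed (after vowel 'i') → thodivthifed.
Attach polarity negative -ze → thodivthifedze.
Attach tense past -if → thodivthifedzeif.
Apply vowel deletion: thodivthifedzeif → thodivthifedzif.

thodivthifedzif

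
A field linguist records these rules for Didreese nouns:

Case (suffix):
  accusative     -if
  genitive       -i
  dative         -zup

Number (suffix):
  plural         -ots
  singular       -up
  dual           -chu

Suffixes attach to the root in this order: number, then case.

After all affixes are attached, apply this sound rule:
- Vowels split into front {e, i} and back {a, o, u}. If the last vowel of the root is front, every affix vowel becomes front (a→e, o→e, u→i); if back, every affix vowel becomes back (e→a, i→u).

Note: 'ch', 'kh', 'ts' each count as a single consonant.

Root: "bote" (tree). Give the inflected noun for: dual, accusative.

botechiif

Attach number dual -chu → botechu.
Attach case accusative -if → botechuif.
Apply vowel harmony: botechuif → botechiif.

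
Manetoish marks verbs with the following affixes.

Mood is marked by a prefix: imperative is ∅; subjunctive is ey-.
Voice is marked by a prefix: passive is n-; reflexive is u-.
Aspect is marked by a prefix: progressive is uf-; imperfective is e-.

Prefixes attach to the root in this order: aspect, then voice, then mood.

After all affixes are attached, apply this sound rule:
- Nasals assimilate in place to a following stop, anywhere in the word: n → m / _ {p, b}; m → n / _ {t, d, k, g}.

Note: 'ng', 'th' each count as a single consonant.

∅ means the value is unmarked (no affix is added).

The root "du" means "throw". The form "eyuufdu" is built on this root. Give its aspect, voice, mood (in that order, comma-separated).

progressive, reflexive, subjunctive

Segment: ey-u-uf-du.
aspect: uf- → progressive.
voice: u- → reflexive.
mood: ey- → subjunctive.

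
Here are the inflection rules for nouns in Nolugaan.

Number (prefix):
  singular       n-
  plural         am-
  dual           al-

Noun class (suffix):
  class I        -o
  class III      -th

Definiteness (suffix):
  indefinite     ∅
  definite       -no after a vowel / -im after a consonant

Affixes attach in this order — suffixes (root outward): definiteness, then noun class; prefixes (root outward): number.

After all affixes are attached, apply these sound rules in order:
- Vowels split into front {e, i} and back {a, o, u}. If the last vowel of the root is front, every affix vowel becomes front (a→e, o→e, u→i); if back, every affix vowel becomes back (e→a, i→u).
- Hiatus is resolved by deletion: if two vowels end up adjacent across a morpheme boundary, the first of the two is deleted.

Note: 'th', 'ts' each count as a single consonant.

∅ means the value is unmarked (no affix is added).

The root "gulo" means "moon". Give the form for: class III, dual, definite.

algulonoth

Attach definiteness definite -no (after vowel 'o') → gulono.
Attach number dual al- → algulono.
Attach noun class class III -th → algulonoth.
Vowel harmony: no change.
Vowel deletion: no change.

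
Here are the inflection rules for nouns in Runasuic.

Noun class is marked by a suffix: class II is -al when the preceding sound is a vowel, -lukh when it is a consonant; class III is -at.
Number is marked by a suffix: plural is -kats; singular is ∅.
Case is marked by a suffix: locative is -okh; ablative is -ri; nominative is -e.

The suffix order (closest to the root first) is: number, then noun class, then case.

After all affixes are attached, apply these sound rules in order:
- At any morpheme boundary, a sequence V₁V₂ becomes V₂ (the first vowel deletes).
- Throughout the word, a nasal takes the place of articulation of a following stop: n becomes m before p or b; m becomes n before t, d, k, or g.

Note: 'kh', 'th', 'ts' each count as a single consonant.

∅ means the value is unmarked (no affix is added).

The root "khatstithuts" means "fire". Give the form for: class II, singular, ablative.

khatstithutslukhri

number = singular: zero marking, form stays khatstithuts.
Attach noun class class II -lukh (after consonant 'ts') → khatstithutslukh.
Attach case ablative -ri → khatstithutslukhri.
Vowel deletion: no change.
Nasal assimilation: no change.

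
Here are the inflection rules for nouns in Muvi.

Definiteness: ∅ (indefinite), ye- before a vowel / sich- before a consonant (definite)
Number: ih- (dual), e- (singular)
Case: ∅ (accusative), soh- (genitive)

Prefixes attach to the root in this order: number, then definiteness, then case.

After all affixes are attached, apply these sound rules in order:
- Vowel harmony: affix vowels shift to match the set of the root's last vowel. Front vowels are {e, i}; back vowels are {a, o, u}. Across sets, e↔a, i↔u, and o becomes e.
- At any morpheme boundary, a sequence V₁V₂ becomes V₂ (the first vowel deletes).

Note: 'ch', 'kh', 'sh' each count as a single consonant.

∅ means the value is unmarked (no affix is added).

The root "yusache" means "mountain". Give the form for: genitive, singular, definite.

sehyeyusache

Attach number singular e- → eyusache.
Attach definiteness definite ye- (before vowel 'e') → yeeyusache.
Attach case genitive soh- → sohyeeyusache.
Apply vowel harmony: sohyeeyusache → sehyeeyusache.
Apply vowel deletion: sehyeeyusache → sehyeyusache.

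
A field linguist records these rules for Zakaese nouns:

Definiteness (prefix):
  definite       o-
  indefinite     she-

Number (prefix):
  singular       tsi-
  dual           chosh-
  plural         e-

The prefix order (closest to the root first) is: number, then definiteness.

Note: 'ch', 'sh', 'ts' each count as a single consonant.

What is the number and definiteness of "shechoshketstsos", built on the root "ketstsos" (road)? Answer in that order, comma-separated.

Segment: she-chosh-ketstsos.
number: chosh- → dual.
definiteness: she- → indefinite.

dual, indefinite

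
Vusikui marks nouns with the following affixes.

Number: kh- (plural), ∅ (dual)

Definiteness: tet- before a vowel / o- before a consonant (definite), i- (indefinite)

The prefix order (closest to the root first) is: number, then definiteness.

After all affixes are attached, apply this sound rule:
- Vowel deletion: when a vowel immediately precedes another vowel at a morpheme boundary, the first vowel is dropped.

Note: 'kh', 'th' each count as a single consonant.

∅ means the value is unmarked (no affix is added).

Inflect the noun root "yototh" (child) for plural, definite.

Attach number plural kh- → khyototh.
Attach definiteness definite o- (before consonant 'kh') → okhyototh.
Vowel deletion: no change.

okhyototh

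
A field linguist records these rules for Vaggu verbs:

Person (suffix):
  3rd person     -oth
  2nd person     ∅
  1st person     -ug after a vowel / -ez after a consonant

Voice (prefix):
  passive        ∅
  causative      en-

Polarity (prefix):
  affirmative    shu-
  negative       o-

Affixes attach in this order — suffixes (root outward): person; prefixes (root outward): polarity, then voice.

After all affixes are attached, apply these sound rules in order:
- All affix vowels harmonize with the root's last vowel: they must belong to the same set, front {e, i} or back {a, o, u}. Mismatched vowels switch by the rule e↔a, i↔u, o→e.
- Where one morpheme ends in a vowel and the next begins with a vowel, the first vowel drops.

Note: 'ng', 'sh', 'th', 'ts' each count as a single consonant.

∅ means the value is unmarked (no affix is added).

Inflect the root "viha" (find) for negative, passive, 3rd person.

ovihoth

Attach polarity negative o- → oviha.
Attach person 3rd person -oth → ovihaoth.
voice = passive: zero marking, form stays ovihaoth.
Vowel harmony: no change.
Apply vowel deletion: ovihaoth → ovihoth.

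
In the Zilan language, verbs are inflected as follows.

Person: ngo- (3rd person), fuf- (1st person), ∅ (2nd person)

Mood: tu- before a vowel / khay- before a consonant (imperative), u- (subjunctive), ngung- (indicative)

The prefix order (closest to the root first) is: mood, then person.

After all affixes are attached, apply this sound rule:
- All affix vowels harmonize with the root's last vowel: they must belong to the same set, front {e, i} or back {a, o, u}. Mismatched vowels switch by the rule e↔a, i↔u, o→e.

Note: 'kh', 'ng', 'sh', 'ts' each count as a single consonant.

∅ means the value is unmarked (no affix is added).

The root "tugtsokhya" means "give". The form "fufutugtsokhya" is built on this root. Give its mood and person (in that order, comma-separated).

subjunctive, 1st person

Segment: fuf-u-tugtsokhya.
mood: u- → subjunctive.
person: fuf- → 1st person.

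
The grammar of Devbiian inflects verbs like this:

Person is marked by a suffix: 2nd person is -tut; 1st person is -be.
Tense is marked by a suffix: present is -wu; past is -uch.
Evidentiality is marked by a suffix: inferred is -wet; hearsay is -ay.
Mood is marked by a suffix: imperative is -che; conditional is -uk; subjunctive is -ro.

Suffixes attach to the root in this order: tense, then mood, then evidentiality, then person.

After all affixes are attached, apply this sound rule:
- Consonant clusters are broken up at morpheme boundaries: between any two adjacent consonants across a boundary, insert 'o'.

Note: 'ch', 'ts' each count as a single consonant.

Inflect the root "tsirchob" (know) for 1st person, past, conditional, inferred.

Attach tense past -uch → tsirchobuch.
Attach mood conditional -uk → tsirchobuchuk.
Attach evidentiality inferred -wet → tsirchobuchukwet.
Attach person 1st person -be → tsirchobuchukwetbe.
Apply epenthesis: tsirchobuchukwetbe → tsirchobuchukowetobe.

tsirchobuchukowetobe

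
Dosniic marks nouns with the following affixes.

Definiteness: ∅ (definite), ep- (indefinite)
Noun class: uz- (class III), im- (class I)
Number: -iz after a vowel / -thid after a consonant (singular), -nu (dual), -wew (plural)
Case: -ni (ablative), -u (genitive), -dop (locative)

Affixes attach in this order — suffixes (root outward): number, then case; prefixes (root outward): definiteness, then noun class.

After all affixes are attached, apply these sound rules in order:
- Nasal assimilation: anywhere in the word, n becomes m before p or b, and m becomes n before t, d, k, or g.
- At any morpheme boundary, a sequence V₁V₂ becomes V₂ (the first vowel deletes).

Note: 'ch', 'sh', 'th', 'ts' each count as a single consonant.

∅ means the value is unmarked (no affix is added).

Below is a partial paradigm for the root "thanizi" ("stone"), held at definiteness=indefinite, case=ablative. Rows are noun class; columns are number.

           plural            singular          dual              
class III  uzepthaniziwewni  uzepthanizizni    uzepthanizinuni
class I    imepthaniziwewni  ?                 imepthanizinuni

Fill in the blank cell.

imepthanizizni

Attach number singular -iz (after vowel 'i') → thaniziiz.
Attach definiteness indefinite ep- → epthaniziiz.
Attach noun class class I im- → imepthaniziiz.
Attach case ablative -ni → imepthaniziizni.
Nasal assimilation: no change.
Apply vowel deletion: imepthaniziizni → imepthanizizni.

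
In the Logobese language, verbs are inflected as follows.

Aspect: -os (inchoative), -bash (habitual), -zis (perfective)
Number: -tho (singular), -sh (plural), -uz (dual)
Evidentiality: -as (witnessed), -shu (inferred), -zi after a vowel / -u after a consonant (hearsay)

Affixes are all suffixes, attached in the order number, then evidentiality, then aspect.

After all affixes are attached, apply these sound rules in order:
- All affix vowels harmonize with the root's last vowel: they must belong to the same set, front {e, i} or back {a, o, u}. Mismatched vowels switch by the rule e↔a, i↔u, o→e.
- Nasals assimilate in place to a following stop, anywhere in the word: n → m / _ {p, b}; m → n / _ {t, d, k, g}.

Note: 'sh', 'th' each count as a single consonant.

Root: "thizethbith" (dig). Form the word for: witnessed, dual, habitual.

thizethbithizesbesh

Attach number dual -uz → thizethbithuz.
Attach evidentiality witnessed -as → thizethbithuzas.
Attach aspect habitual -bash → thizethbithuzasbash.
Apply vowel harmony: thizethbithuzasbash → thizethbithizesbesh.
Nasal assimilation: no change.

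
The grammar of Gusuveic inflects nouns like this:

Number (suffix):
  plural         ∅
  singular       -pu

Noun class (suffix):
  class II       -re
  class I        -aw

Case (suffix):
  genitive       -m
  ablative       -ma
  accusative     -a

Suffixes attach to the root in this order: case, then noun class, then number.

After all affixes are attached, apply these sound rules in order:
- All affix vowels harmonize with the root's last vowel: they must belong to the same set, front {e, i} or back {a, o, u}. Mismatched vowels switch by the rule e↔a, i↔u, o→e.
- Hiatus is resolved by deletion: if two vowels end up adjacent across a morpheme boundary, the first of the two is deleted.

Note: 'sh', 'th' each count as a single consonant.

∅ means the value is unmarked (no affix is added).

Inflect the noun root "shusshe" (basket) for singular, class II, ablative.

shusshemerepi

Attach case ablative -ma → shusshema.
Attach noun class class II -re → shusshemare.
Attach number singular -pu → shusshemarepu.
Apply vowel harmony: shusshemarepu → shusshemerepi.
Vowel deletion: no change.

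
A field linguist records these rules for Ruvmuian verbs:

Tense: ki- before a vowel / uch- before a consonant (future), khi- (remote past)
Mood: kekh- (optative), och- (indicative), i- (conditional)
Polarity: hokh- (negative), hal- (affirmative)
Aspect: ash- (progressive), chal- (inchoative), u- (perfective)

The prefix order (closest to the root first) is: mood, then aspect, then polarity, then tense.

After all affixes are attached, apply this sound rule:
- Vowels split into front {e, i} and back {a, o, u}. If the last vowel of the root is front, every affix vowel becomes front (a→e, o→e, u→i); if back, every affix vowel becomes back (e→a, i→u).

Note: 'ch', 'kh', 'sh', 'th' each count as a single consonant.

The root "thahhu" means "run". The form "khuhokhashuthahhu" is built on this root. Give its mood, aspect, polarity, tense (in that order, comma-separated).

Segment: khi-hokh-ash-i-thahhu.
mood: i- → conditional.
aspect: ash- → progressive.
polarity: hokh- → negative.
tense: khi- → remote past.

conditional, progressive, negative, remote past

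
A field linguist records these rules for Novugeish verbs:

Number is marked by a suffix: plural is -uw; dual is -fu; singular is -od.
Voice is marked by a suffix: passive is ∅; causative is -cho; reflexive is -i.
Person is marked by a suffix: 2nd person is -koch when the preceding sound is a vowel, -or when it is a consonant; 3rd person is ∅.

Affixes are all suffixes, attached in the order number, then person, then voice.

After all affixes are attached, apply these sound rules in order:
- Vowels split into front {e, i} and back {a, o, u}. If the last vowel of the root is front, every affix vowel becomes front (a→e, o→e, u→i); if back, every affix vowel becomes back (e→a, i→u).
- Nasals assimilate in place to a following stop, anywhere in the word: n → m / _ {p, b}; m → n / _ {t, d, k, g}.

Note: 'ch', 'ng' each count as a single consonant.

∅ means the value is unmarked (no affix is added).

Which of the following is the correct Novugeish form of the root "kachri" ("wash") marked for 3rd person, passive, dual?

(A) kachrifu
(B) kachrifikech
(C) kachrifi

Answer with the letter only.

C

Attach number dual -fu → kachrifu.
person = 3rd person: zero marking, form stays kachrifu.
voice = passive: zero marking, form stays kachrifu.
Apply vowel harmony: kachrifu → kachrifi.
Nasal assimilation: no change.
So the correct form is kachrifi, option (C).
(A) kachrifu is wrong: it fails to apply the sound rule(s).
(B) kachrifikech is wrong: it uses 2nd person instead of 3rd person for person.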